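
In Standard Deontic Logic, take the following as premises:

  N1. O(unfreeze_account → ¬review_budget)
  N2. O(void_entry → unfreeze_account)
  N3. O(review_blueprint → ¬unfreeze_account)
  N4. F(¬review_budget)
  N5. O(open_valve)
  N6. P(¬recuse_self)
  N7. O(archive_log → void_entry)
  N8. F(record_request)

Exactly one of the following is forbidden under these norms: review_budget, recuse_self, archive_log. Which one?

archive_log

Premise 4 is F(¬review_budget), i.e. O(review_budget).
The contrapositive of premise 1 (O(unfreeze_account → ¬review_budget)) is O(review_budget → ¬unfreeze_account), and O(review_budget) is already established, so O(¬unfreeze_account).
The contrapositive of premise 2 (O(void_entry → unfreeze_account)) is O(¬unfreeze_account → ¬void_entry), and O(¬unfreeze_account) is already established, so O(¬void_entry).
Premise 7 is O(archive_log → void_entry); contrapositively O(¬void_entry → ¬archive_log). Since O(¬void_entry) holds, K gives O(¬archive_log).
So O(¬archive_log) holds, i.e. archive_log is forbidden. None of the other listed options is forbidden under the premises.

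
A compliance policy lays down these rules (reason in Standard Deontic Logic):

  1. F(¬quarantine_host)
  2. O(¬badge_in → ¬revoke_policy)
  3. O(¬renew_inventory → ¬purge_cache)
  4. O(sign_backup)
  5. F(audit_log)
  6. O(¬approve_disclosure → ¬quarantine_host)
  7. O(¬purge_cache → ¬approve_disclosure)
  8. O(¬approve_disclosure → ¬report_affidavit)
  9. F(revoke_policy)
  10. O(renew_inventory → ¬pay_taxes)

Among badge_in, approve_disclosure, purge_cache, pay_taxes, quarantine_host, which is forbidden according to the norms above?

F(¬quarantine_host) at premise 1 means O(quarantine_host).
The contrapositive of premise 6 (O(¬approve_disclosure → ¬quarantine_host)) is O(quarantine_host → approve_disclosure), and O(quarantine_host) is already established, so O(approve_disclosure).
Premise 7 is O(¬purge_cache → ¬approve_disclosure); contrapositively O(approve_disclosure → purge_cache). Since O(approve_disclosure) holds, K gives O(purge_cache).
Premise 3 is O(¬renew_inventory → ¬purge_cache); contrapositively O(purge_cache → renew_inventory). Since O(purge_cache) holds, K gives O(renew_inventory).
From O(renew_inventory) and premise 10, O(renew_inventory → ¬pay_taxes), we obtain O(¬pay_taxes).
So O(¬pay_taxes) holds, i.e. pay_taxes is forbidden. None of the other listed options is forbidden under the premises.

pay_taxes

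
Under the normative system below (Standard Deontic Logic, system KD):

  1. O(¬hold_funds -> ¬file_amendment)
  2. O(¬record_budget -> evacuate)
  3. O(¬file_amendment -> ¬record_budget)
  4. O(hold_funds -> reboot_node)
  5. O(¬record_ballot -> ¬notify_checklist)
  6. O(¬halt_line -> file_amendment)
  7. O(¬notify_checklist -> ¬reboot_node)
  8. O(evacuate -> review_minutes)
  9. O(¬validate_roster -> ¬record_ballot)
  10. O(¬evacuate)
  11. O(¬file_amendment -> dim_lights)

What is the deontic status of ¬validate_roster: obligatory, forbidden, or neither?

Premise 10 states O(¬evacuate) outright.
Premise 2 is O(¬record_budget -> evacuate); contrapositively O(¬evacuate -> record_budget). Since O(¬evacuate) holds, K gives O(record_budget).
The contrapositive of premise 3 (O(¬file_amendment -> ¬record_budget)) is O(record_budget -> file_amendment), and O(record_budget) is already established, so O(file_amendment).
Premise 1, O(¬hold_funds -> ¬file_amendment), contraposes to O(file_amendment -> hold_funds); with O(file_amendment) we get O(hold_funds).
Premise 4 is O(hold_funds -> reboot_node); since O(hold_funds), deontic closure gives O(reboot_node).
The contrapositive of premise 7 (O(¬notify_checklist -> ¬reboot_node)) is O(reboot_node -> notify_checklist), and O(reboot_node) is already established, so O(notify_checklist).
Premise 5, O(¬record_ballot -> ¬notify_checklist), contraposes to O(notify_checklist -> record_ballot); with O(notify_checklist) we get O(record_ballot).
Premise 9, O(¬validate_roster -> ¬record_ballot), contraposes to O(record_ballot -> validate_roster); with O(record_ballot) we get O(validate_roster).
Premises 6, 8, 11 do not contribute to this derivation.
Thus O(validate_roster), which is F(¬validate_roster): ¬validate_roster is forbidden.

Forbidden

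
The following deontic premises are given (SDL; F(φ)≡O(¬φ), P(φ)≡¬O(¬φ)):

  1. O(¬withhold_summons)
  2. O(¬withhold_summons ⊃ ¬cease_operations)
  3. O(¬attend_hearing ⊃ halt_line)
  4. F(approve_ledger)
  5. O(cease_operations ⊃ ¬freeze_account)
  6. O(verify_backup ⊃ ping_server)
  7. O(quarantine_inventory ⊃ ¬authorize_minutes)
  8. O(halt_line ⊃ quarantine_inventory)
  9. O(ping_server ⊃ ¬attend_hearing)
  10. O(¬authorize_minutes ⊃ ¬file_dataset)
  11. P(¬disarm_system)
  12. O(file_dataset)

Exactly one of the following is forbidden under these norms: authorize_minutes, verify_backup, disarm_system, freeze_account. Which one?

verify_backup

From premise 12 we have O(file_dataset).
Premise 10 is O(¬authorize_minutes ⊃ ¬file_dataset); contrapositively O(file_dataset ⊃ authorize_minutes). Since O(file_dataset) holds, K gives O(authorize_minutes).
Premise 7 is O(quarantine_inventory ⊃ ¬authorize_minutes); contrapositively O(authorize_minutes ⊃ ¬quarantine_inventory). Since O(authorize_minutes) holds, K gives O(¬quarantine_inventory).
The contrapositive of premise 8 (O(halt_line ⊃ quarantine_inventory)) is O(¬quarantine_inventory ⊃ ¬halt_line), and O(¬quarantine_inventory) is already established, so O(¬halt_line).
Premise 3, O(¬attend_hearing ⊃ halt_line), contraposes to O(¬halt_line ⊃ attend_hearing); with O(¬halt_line) we get O(attend_hearing).
Premise 9 is O(ping_server ⊃ ¬attend_hearing); contrapositively O(attend_hearing ⊃ ¬ping_server). Since O(attend_hearing) holds, K gives O(¬ping_server).
Premise 6 is O(verify_backup ⊃ ping_server); contrapositively O(¬ping_server ⊃ ¬verify_backup). Since O(¬ping_server) holds, K gives O(¬verify_backup).
So O(¬verify_backup) holds, i.e. verify_backup is forbidden. None of the other listed options is forbidden under the premises.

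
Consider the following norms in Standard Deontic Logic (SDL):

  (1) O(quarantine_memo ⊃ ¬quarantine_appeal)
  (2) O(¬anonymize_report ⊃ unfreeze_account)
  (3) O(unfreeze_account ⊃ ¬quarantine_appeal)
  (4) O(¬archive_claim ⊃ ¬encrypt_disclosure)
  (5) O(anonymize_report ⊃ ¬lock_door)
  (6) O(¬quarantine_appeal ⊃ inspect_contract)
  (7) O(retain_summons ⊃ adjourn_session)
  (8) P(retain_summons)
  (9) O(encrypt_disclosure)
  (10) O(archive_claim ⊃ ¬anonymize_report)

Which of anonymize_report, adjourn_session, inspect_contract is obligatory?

From premise 9 we have O(encrypt_disclosure).
Premise 4, O(¬archive_claim ⊃ ¬encrypt_disclosure), contraposes to O(encrypt_disclosure ⊃ archive_claim); with O(encrypt_disclosure) we get O(archive_claim).
Premise 10 is O(archive_claim ⊃ ¬anonymize_report); since O(archive_claim), deontic closure gives O(¬anonymize_report).
From O(¬anonymize_report) and premise 2, O(¬anonymize_report ⊃ unfreeze_account), we obtain O(unfreeze_account).
From O(unfreeze_account) and premise 3, O(unfreeze_account ⊃ ¬quarantine_appeal), we obtain O(¬quarantine_appeal).
With premise 6, O(¬quarantine_appeal ⊃ inspect_contract), the K-axiom yields O(inspect_contract).
So O(inspect_contract) holds — inspect_contract is obligatory. None of the other listed options is made obligatory by any chain of premises.

inspect_contract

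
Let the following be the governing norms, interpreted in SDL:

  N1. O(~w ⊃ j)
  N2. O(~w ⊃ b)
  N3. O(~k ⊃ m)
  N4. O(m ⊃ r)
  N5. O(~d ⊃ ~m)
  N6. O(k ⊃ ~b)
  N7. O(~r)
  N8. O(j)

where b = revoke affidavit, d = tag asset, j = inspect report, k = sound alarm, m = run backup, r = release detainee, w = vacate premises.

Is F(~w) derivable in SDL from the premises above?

Yes

Premise 7 gives O(~r).
Premise 4 is O(m ⊃ r); contrapositively O(~r ⊃ ~m). Since O(~r) holds, K gives O(~m).
The contrapositive of premise 3 (O(~k ⊃ m)) is O(~m ⊃ k), and O(~m) is already established, so O(k).
Premise 6 is O(k ⊃ ~b); since O(k), deontic closure gives O(~b).
The contrapositive of premise 2 (O(~w ⊃ b)) is O(~b ⊃ w), and O(~b) is already established, so O(w).
Premises 1, 5, 8 do not contribute to this derivation.
So O(w) holds, i.e. F(~w). The claim follows.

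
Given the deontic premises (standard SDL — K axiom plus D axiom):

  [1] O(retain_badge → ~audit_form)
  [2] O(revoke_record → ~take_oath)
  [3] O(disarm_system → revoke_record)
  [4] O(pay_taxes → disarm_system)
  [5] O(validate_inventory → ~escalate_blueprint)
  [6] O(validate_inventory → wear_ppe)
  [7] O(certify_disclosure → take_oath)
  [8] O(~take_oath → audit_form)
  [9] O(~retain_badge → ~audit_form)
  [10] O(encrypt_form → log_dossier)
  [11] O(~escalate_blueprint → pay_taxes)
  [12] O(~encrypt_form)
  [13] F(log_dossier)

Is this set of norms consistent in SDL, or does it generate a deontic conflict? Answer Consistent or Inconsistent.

Premise 10 is O(encrypt_form → log_dossier), but O(encrypt_form) is not derivable from the premises, so it does not yield O(log_dossier).
So O(log_dossier) is not derivable, and the apparent clash with O(~log_dossier) does not arise.
A world satisfying every obligation exists (e.g. audit_form=false, certify_disclosure=false, disarm_system=false, encrypt_form=false, escalate_blueprint=true, log_dossier=false, pay_taxes=false, retain_badge=false, revoke_record=false, take_oath=true, validate_inventory=false, wear_ppe=false); no atom is both obligatory and forbidden, so the set is consistent.

Consistent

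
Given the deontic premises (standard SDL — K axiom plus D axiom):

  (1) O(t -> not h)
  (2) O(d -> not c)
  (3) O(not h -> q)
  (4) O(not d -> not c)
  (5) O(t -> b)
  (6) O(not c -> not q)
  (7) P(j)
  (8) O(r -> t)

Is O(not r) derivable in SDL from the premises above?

By case analysis on not d: premise 4 gives O(not d -> not c) and premise 2 gives O(d -> not c), so O(not c) either way.
From O(not c) and premise 6, O(not c -> not q), we obtain O(not q).
Premise 3 is O(not h -> q); contrapositively O(not q -> h). Since O(not q) holds, K gives O(h).
Premise 1, O(t -> not h), contraposes to O(h -> not t); with O(h) we get O(not t).
Premise 8, O(r -> t), contraposes to O(not t -> not r); with O(not t) we get O(not r).
Premises 5, 7 do not contribute to this derivation.
So O(not r) follows.

Yes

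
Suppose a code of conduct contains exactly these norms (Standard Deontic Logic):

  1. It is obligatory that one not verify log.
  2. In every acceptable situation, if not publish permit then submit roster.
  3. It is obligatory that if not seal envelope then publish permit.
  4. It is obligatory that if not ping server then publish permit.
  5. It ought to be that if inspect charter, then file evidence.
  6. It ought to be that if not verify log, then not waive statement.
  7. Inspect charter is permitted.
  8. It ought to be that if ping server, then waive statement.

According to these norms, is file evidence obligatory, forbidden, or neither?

Premise 5 is O(inspect_charter → file_evidence), but O(inspect_charter) is not derivable from the premises (the permission P(inspect_charter) asserts only ¬O(¬inspect_charter), not O(inspect_charter)), so it does not yield O(file_evidence).
No premise or chain of K-axiom applications forces O(file_evidence), and none forces O(¬file_evidence). So file_evidence is neither obligatory nor forbidden under these norms.

Neither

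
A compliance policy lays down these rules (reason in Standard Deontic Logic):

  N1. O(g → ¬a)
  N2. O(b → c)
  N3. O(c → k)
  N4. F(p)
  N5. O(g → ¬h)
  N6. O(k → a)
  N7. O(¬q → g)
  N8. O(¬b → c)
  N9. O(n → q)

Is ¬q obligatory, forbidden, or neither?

Premises 2 and 8 are O(b → c) and O(¬b → c); every ideal world satisfies b or ¬b, so in either case c holds — hence O(c).
From O(c) and premise 3, O(c → k), we obtain O(k).
Premise 6 is O(k → a); since O(k), deontic closure gives O(a).
Premise 1 is O(g → ¬a); contrapositively O(a → ¬g). Since O(a) holds, K gives O(¬g).
Premise 7 is O(¬q → g); contrapositively O(¬g → q). Since O(¬g) holds, K gives O(q).
Premises 4, 5, 9 do not contribute to this derivation.
Thus O(q), which is F(¬q): ¬q is forbidden.

Forbidden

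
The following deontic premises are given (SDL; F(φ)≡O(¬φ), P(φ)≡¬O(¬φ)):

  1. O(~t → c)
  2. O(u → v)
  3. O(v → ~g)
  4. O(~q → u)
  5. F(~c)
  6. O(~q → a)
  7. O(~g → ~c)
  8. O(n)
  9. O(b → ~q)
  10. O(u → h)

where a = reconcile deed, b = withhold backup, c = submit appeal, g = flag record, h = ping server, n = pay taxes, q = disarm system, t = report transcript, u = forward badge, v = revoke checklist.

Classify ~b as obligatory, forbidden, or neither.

Obligatory

F(~c) at premise 5 means O(c).
Premise 7, O(~g → ~c), contraposes to O(c → g); with O(c) we get O(g).
Premise 3 is O(v → ~g); contrapositively O(g → ~v). Since O(g) holds, K gives O(~v).
Premise 2 is O(u → v); contrapositively O(~v → ~u). Since O(~v) holds, K gives O(~u).
Premise 4, O(~q → u), contraposes to O(~u → q); with O(~u) we get O(q).
The contrapositive of premise 9 (O(b → ~q)) is O(q → ~b), and O(q) is already established, so O(~b).
Premises 1, 6, 8, 10 do not contribute to this derivation.
Hence ~b is obligatory.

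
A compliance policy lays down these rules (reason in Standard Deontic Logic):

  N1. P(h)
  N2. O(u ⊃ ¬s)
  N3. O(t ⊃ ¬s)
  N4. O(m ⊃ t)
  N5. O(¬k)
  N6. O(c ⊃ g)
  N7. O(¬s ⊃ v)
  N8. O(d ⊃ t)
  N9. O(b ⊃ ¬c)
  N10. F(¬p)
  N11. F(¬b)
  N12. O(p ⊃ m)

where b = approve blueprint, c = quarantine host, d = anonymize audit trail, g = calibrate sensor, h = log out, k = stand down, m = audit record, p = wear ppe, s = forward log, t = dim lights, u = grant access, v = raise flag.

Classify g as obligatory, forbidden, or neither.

Neither

Premise 6 is O(c ⊃ g), but O(c) is not derivable from the premises, so it does not yield O(g).
No premise or chain of K-axiom applications forces O(g), and none forces O(¬g). So g is neither obligatory nor forbidden under these norms.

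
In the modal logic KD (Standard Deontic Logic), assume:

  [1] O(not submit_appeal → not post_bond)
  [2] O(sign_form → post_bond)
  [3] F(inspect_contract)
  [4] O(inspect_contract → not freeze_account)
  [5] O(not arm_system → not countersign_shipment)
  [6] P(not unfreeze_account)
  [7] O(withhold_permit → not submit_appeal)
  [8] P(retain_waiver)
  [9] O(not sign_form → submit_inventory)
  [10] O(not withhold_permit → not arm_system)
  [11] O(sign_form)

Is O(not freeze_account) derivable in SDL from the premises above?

No

Premise 4 is O(inspect_contract → not freeze_account), but O(inspect_contract) is not derivable from the premises, so it does not yield O(not freeze_account).
No other premise forces O(not freeze_account). An ideal world satisfying every premise can still have not freeze_account false, so O(not freeze_account) is not derivable.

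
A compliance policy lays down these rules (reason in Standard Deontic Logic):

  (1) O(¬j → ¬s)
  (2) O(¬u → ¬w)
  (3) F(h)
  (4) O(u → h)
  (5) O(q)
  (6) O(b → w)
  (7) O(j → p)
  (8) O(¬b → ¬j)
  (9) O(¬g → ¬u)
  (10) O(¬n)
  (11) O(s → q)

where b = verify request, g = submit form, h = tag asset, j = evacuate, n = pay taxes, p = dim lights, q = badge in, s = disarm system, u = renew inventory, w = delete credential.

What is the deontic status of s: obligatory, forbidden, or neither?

Premise 3 is F(h), i.e. O(¬h).
The contrapositive of premise 4 (O(u → h)) is O(¬h → ¬u), and O(¬h) is already established, so O(¬u).
Applying K to premise 2 (O(¬u → ¬w)) and O(¬u) yields O(¬w).
The contrapositive of premise 6 (O(b → w)) is O(¬w → ¬b), and O(¬w) is already established, so O(¬b).
With premise 8, O(¬b → ¬j), the K-axiom yields O(¬j).
Premise 1 is O(¬j → ¬s); since O(¬j), deontic closure gives O(¬s).
Premises 5, 7, 9, 10, 11 do not contribute to this derivation.
Thus O(¬s), which is F(s): s is forbidden.

Forbidden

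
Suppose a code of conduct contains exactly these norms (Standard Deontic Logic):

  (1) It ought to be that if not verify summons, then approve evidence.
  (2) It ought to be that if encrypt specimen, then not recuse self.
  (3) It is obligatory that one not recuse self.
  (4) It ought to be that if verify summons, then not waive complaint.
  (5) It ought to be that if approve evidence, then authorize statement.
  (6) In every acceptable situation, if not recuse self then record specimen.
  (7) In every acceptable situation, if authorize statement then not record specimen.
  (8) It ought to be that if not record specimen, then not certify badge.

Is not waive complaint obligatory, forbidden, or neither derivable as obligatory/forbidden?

Obligatory

Premise 3 states O(¬recuse_self) outright.
From O(¬recuse_self) and premise 6, O(¬recuse_self → record_specimen), we obtain O(record_specimen).
Premise 7 is O(authorize_statement → ¬record_specimen); contrapositively O(record_specimen → ¬authorize_statement). Since O(record_specimen) holds, K gives O(¬authorize_statement).
Premise 5 is O(approve_evidence → authorize_statement); contrapositively O(¬authorize_statement → ¬approve_evidence). Since O(¬authorize_statement) holds, K gives O(¬approve_evidence).
Premise 1 is O(¬verify_summons → approve_evidence); contrapositively O(¬approve_evidence → verify_summons). Since O(¬approve_evidence) holds, K gives O(verify_summons).
Applying K to premise 4 (O(verify_summons → ¬waive_complaint)) and O(verify_summons) yields O(¬waive_complaint).
Premises 2, 8 do not contribute to this derivation.
Hence ¬waive_complaint is obligatory.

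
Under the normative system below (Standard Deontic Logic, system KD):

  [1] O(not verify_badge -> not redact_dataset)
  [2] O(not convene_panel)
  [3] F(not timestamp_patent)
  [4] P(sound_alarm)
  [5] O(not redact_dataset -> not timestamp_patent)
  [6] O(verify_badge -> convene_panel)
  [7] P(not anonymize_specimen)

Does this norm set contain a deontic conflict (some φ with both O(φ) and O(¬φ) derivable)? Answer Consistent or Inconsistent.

Premise 3 is F(not timestamp_patent), i.e. O(timestamp_patent).
Premise 5, O(not redact_dataset -> not timestamp_patent), contraposes to O(timestamp_patent -> redact_dataset); with O(timestamp_patent) we get O(redact_dataset).
Premise 1, O(not verify_badge -> not redact_dataset), contraposes to O(redact_dataset -> verify_badge); with O(redact_dataset) we get O(verify_badge).
Applying K to premise 6 (O(verify_badge -> convene_panel)) and O(verify_badge) yields O(convene_panel).
However, premise 2 gives O(not convene_panel).
We now have both O(convene_panel) and O(not convene_panel) — convene_panel is simultaneously obligatory and forbidden, violating the D-axiom.

Inconsistent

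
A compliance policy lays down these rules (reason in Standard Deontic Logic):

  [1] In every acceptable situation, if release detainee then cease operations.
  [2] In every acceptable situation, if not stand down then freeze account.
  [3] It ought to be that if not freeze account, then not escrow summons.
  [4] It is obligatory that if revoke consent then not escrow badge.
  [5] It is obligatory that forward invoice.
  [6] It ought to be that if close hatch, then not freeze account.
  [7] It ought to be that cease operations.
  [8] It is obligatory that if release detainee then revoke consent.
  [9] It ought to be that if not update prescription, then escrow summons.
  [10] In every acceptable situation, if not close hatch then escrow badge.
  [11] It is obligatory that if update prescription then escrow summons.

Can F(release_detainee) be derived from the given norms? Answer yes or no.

Yes

By case analysis on ¬update_prescription: premise 9 gives O(¬update_prescription → escrow_summons) and premise 11 gives O(update_prescription → escrow_summons), so O(escrow_summons) either way.
Premise 3 is O(¬freeze_account → ¬escrow_summons); contrapositively O(escrow_summons → freeze_account). Since O(escrow_summons) holds, K gives O(freeze_account).
The contrapositive of premise 6 (O(close_hatch → ¬freeze_account)) is O(freeze_account → ¬close_hatch), and O(freeze_account) is already established, so O(¬close_hatch).
With premise 10, O(¬close_hatch → escrow_badge), the K-axiom yields O(escrow_badge).
Premise 4, O(revoke_consent → ¬escrow_badge), contraposes to O(escrow_badge → ¬revoke_consent); with O(escrow_badge) we get O(¬revoke_consent).
Premise 8 is O(release_detainee → revoke_consent); contrapositively O(¬revoke_consent → ¬release_detainee). Since O(¬revoke_consent) holds, K gives O(¬release_detainee).
Premises 1, 2, 5, 7 do not contribute to this derivation.
So O(¬release_detainee) holds, i.e. F(release_detainee). The claim follows.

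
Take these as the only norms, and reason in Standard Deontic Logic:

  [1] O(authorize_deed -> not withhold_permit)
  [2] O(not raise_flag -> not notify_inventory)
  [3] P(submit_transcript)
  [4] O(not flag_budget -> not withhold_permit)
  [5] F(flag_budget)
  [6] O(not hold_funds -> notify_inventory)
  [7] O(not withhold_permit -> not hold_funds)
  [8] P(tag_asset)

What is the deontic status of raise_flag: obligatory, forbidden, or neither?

Obligatory

Premise 5 is F(flag_budget), i.e. O(not flag_budget).
With premise 4, O(not flag_budget -> not withhold_permit), the K-axiom yields O(not withhold_permit).
Premise 7 is O(not withhold_permit -> not hold_funds); since O(not withhold_permit), deontic closure gives O(not hold_funds).
From O(not hold_funds) and premise 6, O(not hold_funds -> notify_inventory), we obtain O(notify_inventory).
The contrapositive of premise 2 (O(not raise_flag -> not notify_inventory)) is O(notify_inventory -> raise_flag), and O(notify_inventory) is already established, so O(raise_flag).
Premises 1, 3, 8 do not contribute to this derivation.
Hence raise_flag is obligatory.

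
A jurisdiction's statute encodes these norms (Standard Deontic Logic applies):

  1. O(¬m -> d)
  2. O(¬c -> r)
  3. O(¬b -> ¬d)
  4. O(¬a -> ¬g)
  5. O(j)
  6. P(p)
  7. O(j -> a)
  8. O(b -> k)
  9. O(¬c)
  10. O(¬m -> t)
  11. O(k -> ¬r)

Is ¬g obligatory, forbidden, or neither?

Neither

Premise 4 is O(¬a -> ¬g), but O(¬a) is not derivable from the premises, so it does not yield O(¬g).
No premise or chain of K-axiom applications forces O(¬g), and none forces O(g). So ¬g is neither obligatory nor forbidden under these norms.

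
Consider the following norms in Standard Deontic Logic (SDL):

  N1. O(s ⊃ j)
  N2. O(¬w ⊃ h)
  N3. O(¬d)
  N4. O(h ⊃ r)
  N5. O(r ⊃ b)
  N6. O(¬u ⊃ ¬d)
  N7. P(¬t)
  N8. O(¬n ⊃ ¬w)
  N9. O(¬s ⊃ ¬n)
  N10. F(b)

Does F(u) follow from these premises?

No

Premise 6 is O(¬u ⊃ ¬d); even if O(¬d) held, inferring O(¬u) would be affirming the consequent — invalid.
No other premise forces O(¬u). An ideal world satisfying every premise can still have u true, so F(u) is not derivable.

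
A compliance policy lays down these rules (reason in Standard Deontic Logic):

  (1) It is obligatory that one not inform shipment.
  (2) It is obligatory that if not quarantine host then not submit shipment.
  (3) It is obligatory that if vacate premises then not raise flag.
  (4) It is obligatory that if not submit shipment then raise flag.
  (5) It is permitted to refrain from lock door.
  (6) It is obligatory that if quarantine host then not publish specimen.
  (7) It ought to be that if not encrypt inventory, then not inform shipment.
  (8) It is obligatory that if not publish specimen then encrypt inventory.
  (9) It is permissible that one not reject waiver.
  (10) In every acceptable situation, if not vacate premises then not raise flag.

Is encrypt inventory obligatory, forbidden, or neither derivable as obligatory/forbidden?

Obligatory

By case analysis on ¬vacate_premises: premise 10 gives O(¬vacate_premises → ¬raise_flag) and premise 3 gives O(vacate_premises → ¬raise_flag), so O(¬raise_flag) either way.
Premise 4, O(¬submit_shipment → raise_flag), contraposes to O(¬raise_flag → submit_shipment); with O(¬raise_flag) we get O(submit_shipment).
The contrapositive of premise 2 (O(¬quarantine_host → ¬submit_shipment)) is O(submit_shipment → quarantine_host), and O(submit_shipment) is already established, so O(quarantine_host).
With premise 6, O(quarantine_host → ¬publish_specimen), the K-axiom yields O(¬publish_specimen).
Premise 8 is O(¬publish_specimen → encrypt_inventory); since O(¬publish_specimen), deontic closure gives O(encrypt_inventory).
Premises 1, 5, 7, 9 do not contribute to this derivation.
Hence encrypt_inventory is obligatory.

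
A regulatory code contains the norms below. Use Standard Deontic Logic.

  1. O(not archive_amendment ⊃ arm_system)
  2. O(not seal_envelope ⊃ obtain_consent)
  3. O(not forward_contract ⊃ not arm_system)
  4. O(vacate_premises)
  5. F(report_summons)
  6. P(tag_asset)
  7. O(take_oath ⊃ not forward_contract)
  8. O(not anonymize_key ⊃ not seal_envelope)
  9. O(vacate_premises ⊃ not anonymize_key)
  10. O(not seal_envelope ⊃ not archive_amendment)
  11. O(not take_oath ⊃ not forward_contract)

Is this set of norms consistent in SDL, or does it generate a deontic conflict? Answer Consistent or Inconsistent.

By case analysis on take_oath: premise 7 gives O(take_oath ⊃ not forward_contract) and premise 11 gives O(not take_oath ⊃ not forward_contract), so O(not forward_contract) either way.
From O(not forward_contract) and premise 3, O(not forward_contract ⊃ not arm_system), we obtain O(not arm_system).
The contrapositive of premise 1 (O(not archive_amendment ⊃ arm_system)) is O(not arm_system ⊃ archive_amendment), and O(not arm_system) is already established, so O(archive_amendment).
The contrapositive of premise 10 (O(not seal_envelope ⊃ not archive_amendment)) is O(archive_amendment ⊃ seal_envelope), and O(archive_amendment) is already established, so O(seal_envelope).
The contrapositive of premise 8 (O(not anonymize_key ⊃ not seal_envelope)) is O(seal_envelope ⊃ anonymize_key), and O(seal_envelope) is already established, so O(anonymize_key).
Premise 9 is O(vacate_premises ⊃ not anonymize_key); contrapositively O(anonymize_key ⊃ not vacate_premises). Since O(anonymize_key) holds, K gives O(not vacate_premises).
Yet premise 4 states O(vacate_premises).
We now have both O(not vacate_premises) and O(vacate_premises) — vacate_premises is simultaneously obligatory and forbidden, violating the D-axiom.

Inconsistent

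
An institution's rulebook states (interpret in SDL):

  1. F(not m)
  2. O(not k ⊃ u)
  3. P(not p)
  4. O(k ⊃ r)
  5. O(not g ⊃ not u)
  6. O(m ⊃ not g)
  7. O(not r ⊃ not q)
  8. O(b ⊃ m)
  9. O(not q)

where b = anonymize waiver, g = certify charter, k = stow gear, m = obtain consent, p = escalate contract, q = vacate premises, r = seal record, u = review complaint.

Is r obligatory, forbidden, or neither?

F(not m) at premise 1 means O(m).
Premise 6 is O(m ⊃ not g); since O(m), deontic closure gives O(not g).
Applying K to premise 5 (O(not g ⊃ not u)) and O(not g) yields O(not u).
Premise 2 is O(not k ⊃ u); contrapositively O(not u ⊃ k). Since O(not u) holds, K gives O(k).
With premise 4, O(k ⊃ r), the K-axiom yields O(r).
Premises 3, 7, 8, 9 do not contribute to this derivation.
Hence r is obligatory.

Obligatory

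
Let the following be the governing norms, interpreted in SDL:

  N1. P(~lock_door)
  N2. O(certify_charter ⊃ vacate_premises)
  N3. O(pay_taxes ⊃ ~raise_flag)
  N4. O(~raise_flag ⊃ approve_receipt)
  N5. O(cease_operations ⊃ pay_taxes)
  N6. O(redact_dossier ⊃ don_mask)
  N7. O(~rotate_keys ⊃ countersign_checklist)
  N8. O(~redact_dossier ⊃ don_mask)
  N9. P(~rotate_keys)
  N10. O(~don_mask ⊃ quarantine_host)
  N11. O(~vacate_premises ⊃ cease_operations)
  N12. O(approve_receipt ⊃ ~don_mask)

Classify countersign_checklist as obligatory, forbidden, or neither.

Neither

Premise 7 is O(~rotate_keys ⊃ countersign_checklist), but O(~rotate_keys) is not derivable from the premises (the permission P(~rotate_keys) asserts only ~O(rotate_keys), not O(~rotate_keys)), so it does not yield O(countersign_checklist).
No premise or chain of K-axiom applications forces O(countersign_checklist), and none forces O(~countersign_checklist). So countersign_checklist is neither obligatory nor forbidden under these norms.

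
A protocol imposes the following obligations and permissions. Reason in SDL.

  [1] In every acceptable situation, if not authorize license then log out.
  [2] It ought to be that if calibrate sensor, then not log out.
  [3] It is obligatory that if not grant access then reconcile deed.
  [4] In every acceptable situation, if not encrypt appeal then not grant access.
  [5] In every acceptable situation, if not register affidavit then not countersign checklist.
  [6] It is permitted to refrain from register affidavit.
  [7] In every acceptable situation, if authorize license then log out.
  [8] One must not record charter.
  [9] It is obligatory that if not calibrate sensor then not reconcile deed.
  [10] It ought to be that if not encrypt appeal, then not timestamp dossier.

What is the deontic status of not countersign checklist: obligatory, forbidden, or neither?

Neither

Premise 5 is O(¬register_affidavit → ¬countersign_checklist), but O(¬register_affidavit) is not derivable from the premises (the permission P(¬register_affidavit) asserts only ¬O(register_affidavit), not O(¬register_affidavit)), so it does not yield O(¬countersign_checklist).
No premise or chain of K-axiom applications forces O(¬countersign_checklist), and none forces O(countersign_checklist). So ¬countersign_checklist is neither obligatory nor forbidden under these norms.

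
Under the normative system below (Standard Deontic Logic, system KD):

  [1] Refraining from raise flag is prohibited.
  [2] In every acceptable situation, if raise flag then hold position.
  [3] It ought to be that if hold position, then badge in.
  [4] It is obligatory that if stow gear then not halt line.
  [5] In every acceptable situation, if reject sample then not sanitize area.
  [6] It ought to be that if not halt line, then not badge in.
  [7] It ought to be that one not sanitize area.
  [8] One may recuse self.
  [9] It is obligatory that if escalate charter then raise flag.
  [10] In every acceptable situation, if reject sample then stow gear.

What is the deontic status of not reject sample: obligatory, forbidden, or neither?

Premise 1, F(¬raise_flag), is equivalent to O(raise_flag).
Applying K to premise 2 (O(raise_flag → hold_position)) and O(raise_flag) yields O(hold_position).
Applying K to premise 3 (O(hold_position → badge_in)) and O(hold_position) yields O(badge_in).
The contrapositive of premise 6 (O(¬halt_line → ¬badge_in)) is O(badge_in → halt_line), and O(badge_in) is already established, so O(halt_line).
Premise 4 is O(stow_gear → ¬halt_line); contrapositively O(halt_line → ¬stow_gear). Since O(halt_line) holds, K gives O(¬stow_gear).
The contrapositive of premise 10 (O(reject_sample → stow_gear)) is O(¬stow_gear → ¬reject_sample), and O(¬stow_gear) is already established, so O(¬reject_sample).
Premises 5, 7, 8, 9 do not contribute to this derivation.
Hence ¬reject_sample is obligatory.

Obligatory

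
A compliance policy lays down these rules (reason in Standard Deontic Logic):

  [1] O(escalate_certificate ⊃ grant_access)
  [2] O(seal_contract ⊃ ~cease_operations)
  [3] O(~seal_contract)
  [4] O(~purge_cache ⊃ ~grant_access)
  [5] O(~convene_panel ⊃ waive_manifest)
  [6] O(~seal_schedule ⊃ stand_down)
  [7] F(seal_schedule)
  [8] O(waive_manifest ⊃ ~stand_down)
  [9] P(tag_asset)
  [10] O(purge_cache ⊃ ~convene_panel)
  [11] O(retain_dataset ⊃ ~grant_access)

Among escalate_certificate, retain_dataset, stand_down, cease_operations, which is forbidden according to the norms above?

escalate_certificate

Premise 7 is F(seal_schedule), i.e. O(~seal_schedule).
From O(~seal_schedule) and premise 6, O(~seal_schedule ⊃ stand_down), we obtain O(stand_down).
Premise 8, O(waive_manifest ⊃ ~stand_down), contraposes to O(stand_down ⊃ ~waive_manifest); with O(stand_down) we get O(~waive_manifest).
Premise 5, O(~convene_panel ⊃ waive_manifest), contraposes to O(~waive_manifest ⊃ convene_panel); with O(~waive_manifest) we get O(convene_panel).
The contrapositive of premise 10 (O(purge_cache ⊃ ~convene_panel)) is O(convene_panel ⊃ ~purge_cache), and O(convene_panel) is already established, so O(~purge_cache).
Premise 4 is O(~purge_cache ⊃ ~grant_access); since O(~purge_cache), deontic closure gives O(~grant_access).
The contrapositive of premise 1 (O(escalate_certificate ⊃ grant_access)) is O(~grant_access ⊃ ~escalate_certificate), and O(~grant_access) is already established, so O(~escalate_certificate).
So O(~escalate_certificate) holds, i.e. escalate_certificate is forbidden. None of the other listed options is forbidden under the premises.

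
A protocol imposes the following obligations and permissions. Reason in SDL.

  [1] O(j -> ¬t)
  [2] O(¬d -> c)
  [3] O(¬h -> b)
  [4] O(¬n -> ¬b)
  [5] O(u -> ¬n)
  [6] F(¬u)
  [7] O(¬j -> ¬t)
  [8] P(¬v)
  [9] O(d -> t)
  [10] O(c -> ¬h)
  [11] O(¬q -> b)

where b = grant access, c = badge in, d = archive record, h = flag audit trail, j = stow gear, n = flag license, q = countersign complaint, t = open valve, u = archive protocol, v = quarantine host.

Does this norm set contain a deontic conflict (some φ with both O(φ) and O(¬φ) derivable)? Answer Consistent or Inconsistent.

Inconsistent

By case analysis on j: premise 1 gives O(j -> ¬t) and premise 7 gives O(¬j -> ¬t), so O(¬t) either way.
The contrapositive of premise 9 (O(d -> t)) is O(¬t -> ¬d), and O(¬t) is already established, so O(¬d).
With premise 2, O(¬d -> c), the K-axiom yields O(c).
Premise 10 is O(c -> ¬h); since O(c), deontic closure gives O(¬h).
Premise 3 is O(¬h -> b); since O(¬h), deontic closure gives O(b).
Premise 4, O(¬n -> ¬b), contraposes to O(b -> n); with O(b) we get O(n).
Premise 5 is O(u -> ¬n); contrapositively O(n -> ¬u). Since O(n) holds, K gives O(¬u).
But premise 6, F(¬u), means O(u).
We now have both O(¬u) and O(u) — u is simultaneously obligatory and forbidden, violating the D-axiom.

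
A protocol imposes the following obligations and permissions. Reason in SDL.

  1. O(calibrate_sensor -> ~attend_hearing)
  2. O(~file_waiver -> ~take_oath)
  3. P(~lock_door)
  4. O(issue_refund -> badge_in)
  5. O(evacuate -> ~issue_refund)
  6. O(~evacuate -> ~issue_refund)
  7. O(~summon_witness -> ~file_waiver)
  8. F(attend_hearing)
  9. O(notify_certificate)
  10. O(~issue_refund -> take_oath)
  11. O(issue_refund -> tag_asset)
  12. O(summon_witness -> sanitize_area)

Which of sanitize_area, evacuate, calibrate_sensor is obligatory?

By case analysis on evacuate: premise 5 gives O(evacuate -> ~issue_refund) and premise 6 gives O(~evacuate -> ~issue_refund), so O(~issue_refund) either way.
With premise 10, O(~issue_refund -> take_oath), the K-axiom yields O(take_oath).
Premise 2 is O(~file_waiver -> ~take_oath); contrapositively O(take_oath -> file_waiver). Since O(take_oath) holds, K gives O(file_waiver).
The contrapositive of premise 7 (O(~summon_witness -> ~file_waiver)) is O(file_waiver -> summon_witness), and O(file_waiver) is already established, so O(summon_witness).
With premise 12, O(summon_witness -> sanitize_area), the K-axiom yields O(sanitize_area).
So O(sanitize_area) holds — sanitize_area is obligatory. None of the other listed options is made obligatory by any chain of premises.

sanitize_area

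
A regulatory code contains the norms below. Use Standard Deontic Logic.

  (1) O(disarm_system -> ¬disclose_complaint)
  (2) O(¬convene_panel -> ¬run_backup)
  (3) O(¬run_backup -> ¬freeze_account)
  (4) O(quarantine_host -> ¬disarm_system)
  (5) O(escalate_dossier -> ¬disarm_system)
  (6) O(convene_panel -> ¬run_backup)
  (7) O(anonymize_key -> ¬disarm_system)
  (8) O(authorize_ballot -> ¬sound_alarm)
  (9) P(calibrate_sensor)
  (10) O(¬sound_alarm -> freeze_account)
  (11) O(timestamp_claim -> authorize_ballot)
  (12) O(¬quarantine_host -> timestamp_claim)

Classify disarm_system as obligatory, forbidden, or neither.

Premises 6 and 2 cover both cases: O(convene_panel -> ¬run_backup) and O(¬convene_panel -> ¬run_backup). Since convene_panel ∨ ¬convene_panel is a tautology, O(¬run_backup) follows.
From O(¬run_backup) and premise 3, O(¬run_backup -> ¬freeze_account), we obtain O(¬freeze_account).
Premise 10, O(¬sound_alarm -> freeze_account), contraposes to O(¬freeze_account -> sound_alarm); with O(¬freeze_account) we get O(sound_alarm).
Premise 8 is O(authorize_ballot -> ¬sound_alarm); contrapositively O(sound_alarm -> ¬authorize_ballot). Since O(sound_alarm) holds, K gives O(¬authorize_ballot).
The contrapositive of premise 11 (O(timestamp_claim -> authorize_ballot)) is O(¬authorize_ballot -> ¬timestamp_claim), and O(¬authorize_ballot) is already established, so O(¬timestamp_claim).
The contrapositive of premise 12 (O(¬quarantine_host -> timestamp_claim)) is O(¬timestamp_claim -> quarantine_host), and O(¬timestamp_claim) is already established, so O(quarantine_host).
From O(quarantine_host) and premise 4, O(quarantine_host -> ¬disarm_system), we obtain O(¬disarm_system).
Premises 1, 5, 7, 9 do not contribute to this derivation.
Thus O(¬disarm_system), which is F(disarm_system): disarm_system is forbidden.

Forbidden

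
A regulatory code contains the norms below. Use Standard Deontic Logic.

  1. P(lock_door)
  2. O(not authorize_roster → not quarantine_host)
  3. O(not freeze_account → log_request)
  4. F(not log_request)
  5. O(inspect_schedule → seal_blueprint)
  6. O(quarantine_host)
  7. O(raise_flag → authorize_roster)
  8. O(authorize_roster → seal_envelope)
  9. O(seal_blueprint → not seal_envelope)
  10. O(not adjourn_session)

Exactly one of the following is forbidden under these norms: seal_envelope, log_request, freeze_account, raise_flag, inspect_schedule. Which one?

inspect_schedule

Premise 6 states O(quarantine_host) outright.
Premise 2 is O(not authorize_roster → not quarantine_host); contrapositively O(quarantine_host → authorize_roster). Since O(quarantine_host) holds, K gives O(authorize_roster).
Premise 8 is O(authorize_roster → seal_envelope); since O(authorize_roster), deontic closure gives O(seal_envelope).
The contrapositive of premise 9 (O(seal_blueprint → not seal_envelope)) is O(seal_envelope → not seal_blueprint), and O(seal_envelope) is already established, so O(not seal_blueprint).
Premise 5, O(inspect_schedule → seal_blueprint), contraposes to O(not seal_blueprint → not inspect_schedule); with O(not seal_blueprint) we get O(not inspect_schedule).
So O(not inspect_schedule) holds, i.e. inspect_schedule is forbidden. None of the other listed options is forbidden under the premises.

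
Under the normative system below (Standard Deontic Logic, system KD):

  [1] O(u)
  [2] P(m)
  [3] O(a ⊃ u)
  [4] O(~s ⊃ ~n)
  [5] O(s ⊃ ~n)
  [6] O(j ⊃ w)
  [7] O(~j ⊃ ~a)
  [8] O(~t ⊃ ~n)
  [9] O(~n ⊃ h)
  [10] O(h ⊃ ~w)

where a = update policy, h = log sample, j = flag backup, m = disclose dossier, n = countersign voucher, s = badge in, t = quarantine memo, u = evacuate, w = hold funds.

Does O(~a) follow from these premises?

Premises 5 and 4 cover both cases: O(s ⊃ ~n) and O(~s ⊃ ~n). Since s ∨ ~s is a tautology, O(~n) follows.
From O(~n) and premise 9, O(~n ⊃ h), we obtain O(h).
Premise 10 is O(h ⊃ ~w); since O(h), deontic closure gives O(~w).
The contrapositive of premise 6 (O(j ⊃ w)) is O(~w ⊃ ~j), and O(~w) is already established, so O(~j).
Premise 7 is O(~j ⊃ ~a); since O(~j), deontic closure gives O(~a).
Premises 1, 2, 3, 8 do not contribute to this derivation.
So O(~a) follows.

Yes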